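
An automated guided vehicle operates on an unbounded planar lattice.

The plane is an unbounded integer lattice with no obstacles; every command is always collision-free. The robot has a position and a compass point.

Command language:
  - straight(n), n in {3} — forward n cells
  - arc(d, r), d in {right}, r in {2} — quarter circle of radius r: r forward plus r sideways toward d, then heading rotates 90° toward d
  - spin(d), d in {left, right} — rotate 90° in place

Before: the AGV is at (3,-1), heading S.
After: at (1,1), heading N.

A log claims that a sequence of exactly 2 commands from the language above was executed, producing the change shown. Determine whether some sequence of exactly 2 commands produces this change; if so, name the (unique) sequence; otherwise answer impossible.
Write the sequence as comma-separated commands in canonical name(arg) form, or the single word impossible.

key: order matters: swapping spin(right) and arc(right, 2) lands elsewhere
begin: at (3,-1), heading S
[1] after spin(right): at (3,-1), heading W
[2] after arc(right, 2): at (1,1), heading N
no other 2-command option fits: unique.

spin(right), arc(right, 2)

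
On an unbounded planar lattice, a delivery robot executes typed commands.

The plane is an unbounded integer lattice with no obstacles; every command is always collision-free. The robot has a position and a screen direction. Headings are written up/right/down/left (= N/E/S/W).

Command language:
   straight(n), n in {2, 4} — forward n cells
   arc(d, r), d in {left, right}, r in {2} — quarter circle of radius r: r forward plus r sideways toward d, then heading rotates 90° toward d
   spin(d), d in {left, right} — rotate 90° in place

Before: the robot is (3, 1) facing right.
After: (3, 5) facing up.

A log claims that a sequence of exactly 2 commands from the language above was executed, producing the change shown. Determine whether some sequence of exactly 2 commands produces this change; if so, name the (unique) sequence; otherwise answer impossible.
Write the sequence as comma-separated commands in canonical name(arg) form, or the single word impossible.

spin(left), straight(4)

key: order matters: swapping spin(left) and straight(4) lands elsewhere
begin: (3, 1) facing right
[1] after spin(left): (3, 1) facing up
[2] after straight(4): (3, 5) facing up
all 36 alternatives checked — unique.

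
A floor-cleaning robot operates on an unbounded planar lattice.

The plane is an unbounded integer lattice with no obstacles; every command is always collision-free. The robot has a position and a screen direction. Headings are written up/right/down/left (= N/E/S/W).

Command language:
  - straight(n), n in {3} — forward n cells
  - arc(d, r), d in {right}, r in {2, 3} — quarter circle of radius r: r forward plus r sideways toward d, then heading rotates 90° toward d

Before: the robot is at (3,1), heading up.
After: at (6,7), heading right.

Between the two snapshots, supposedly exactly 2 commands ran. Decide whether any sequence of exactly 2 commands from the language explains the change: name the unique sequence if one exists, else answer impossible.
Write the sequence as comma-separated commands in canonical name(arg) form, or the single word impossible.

straight(3), arc(right, 3)

key: running arc(right, 3) before straight(3) would end elsewhere — order is forced
t0: at (3,1), heading up
1. straight(3) → at (3,4), heading up
2. arc(right, 3) → at (6,7), heading right
all 9 alternatives checked — unique.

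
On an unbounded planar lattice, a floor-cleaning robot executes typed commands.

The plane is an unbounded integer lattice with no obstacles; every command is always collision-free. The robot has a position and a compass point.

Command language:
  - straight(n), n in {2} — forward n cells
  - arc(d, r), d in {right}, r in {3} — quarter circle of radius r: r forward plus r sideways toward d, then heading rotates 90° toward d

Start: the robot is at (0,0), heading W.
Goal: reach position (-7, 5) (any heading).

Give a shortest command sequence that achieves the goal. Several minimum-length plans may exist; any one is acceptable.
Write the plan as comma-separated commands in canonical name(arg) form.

straight(2), straight(2), arc(right, 3), straight(2)

t0: at (0,0), heading W
1. straight(2) → at (-2,0), heading W
2. straight(2) → at (-4,0), heading W
3. arc(right, 3) → at (-7,3), heading N
4. straight(2) → at (-7,5), heading N
minimal: 4 command(s), checked below 4.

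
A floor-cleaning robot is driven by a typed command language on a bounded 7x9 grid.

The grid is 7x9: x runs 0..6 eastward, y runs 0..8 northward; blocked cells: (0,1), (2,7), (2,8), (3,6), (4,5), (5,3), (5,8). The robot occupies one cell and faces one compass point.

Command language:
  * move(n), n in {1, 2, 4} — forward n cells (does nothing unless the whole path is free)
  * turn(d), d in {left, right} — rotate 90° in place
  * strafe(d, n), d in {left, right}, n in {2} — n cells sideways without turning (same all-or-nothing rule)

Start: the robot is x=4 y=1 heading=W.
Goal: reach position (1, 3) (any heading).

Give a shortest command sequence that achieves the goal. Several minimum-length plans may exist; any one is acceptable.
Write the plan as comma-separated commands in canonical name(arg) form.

begin: x=4 y=1 heading=W
[1] after move(1): x=3 y=1 heading=W
[2] after strafe(right, 2): x=3 y=3 heading=W
[3] after move(2): x=1 y=3 heading=W
no 2-step plan works, so 3 is optimal.

move(1), strafe(right, 2), move(2)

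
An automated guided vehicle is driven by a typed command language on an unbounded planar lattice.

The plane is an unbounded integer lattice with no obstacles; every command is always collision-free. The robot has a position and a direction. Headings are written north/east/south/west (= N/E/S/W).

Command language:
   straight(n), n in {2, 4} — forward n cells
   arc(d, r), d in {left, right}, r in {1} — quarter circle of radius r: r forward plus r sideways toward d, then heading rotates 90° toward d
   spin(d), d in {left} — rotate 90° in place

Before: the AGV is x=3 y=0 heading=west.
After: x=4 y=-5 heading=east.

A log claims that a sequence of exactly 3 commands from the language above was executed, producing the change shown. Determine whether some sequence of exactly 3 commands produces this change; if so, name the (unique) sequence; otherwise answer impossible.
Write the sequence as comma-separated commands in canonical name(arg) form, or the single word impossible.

key: running arc(left, 1) before spin(left) would end elsewhere — order is forced
from: x=3 y=0 heading=west
1. spin(left) → x=3 y=0 heading=south
2. straight(4) → x=3 y=-4 heading=south
3. arc(left, 1) → x=4 y=-5 heading=east
uniquely the one of 125 3-step routes that fits.

spin(left), straight(4), arc(left, 1)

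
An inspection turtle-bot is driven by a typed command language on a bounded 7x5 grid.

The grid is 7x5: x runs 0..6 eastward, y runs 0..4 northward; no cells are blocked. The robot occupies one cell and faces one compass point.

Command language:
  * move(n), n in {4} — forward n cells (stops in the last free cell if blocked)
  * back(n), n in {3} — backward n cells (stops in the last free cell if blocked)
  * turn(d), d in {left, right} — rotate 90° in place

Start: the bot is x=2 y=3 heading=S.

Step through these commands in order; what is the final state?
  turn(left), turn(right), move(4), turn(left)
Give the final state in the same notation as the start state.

x=2 y=0 heading=E

from: x=2 y=3 heading=S
t=1 turn(left) ⇒ x=2 y=3 heading=E
t=2 turn(right) ⇒ x=2 y=3 heading=S
t=3 move(4) ⇒ x=2 y=0 heading=S
t=4 turn(left) ⇒ x=2 y=0 heading=E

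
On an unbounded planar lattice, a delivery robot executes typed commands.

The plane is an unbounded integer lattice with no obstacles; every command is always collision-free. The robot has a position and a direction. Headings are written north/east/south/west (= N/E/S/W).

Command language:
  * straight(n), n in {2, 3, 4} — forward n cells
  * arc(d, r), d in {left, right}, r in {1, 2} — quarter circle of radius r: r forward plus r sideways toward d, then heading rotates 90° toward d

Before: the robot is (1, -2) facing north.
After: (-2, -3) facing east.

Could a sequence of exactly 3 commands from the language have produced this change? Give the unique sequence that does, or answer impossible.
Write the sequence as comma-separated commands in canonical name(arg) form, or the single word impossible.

arc(left, 2), arc(left, 2), arc(left, 1)

key: order matters: swapping arc(left, 2) and arc(left, 1) lands elsewhere
from: (1, -2) facing north
1. arc(left, 2) → (-1, 0) facing west
2. arc(left, 2) → (-3, -2) facing south
3. arc(left, 1) → (-2, -3) facing east
all 343 alternatives checked — unique.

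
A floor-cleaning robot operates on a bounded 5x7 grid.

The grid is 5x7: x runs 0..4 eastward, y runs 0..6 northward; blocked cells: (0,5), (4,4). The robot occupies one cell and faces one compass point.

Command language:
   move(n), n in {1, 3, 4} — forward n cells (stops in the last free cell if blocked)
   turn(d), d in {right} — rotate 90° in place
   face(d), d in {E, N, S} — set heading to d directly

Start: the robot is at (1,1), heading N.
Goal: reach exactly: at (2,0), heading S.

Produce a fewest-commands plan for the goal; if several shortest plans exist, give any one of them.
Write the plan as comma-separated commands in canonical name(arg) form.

initial: at (1,1), heading N
t=1 turn(right) ⇒ at (1,1), heading E
t=2 move(1) ⇒ at (2,1), heading E
t=3 turn(right) ⇒ at (2,1), heading S
t=4 move(3) ⇒ at (2,0), heading S
minimal: 4 command(s), checked below 4.

turn(right), move(1), turn(right), move(3)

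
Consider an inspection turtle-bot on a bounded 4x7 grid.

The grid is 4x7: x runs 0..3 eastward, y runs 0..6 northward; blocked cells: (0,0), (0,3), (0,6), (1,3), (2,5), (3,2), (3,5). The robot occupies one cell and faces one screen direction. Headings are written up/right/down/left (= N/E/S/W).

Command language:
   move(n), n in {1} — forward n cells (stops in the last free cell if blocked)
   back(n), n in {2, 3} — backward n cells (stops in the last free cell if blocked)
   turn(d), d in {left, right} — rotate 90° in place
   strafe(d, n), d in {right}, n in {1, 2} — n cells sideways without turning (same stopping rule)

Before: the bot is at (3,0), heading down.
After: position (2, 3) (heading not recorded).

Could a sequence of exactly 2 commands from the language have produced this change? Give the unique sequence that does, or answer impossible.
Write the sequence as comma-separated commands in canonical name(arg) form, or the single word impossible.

strafe(right, 1), back(3)

key: running back(3) before strafe(right, 1) would end elsewhere — order is forced
begin: at (3,0), heading down
step 1 (strafe(right, 1)): at (2,0), heading down
step 2 (back(3)): at (2,3), heading down
uniquely the one of 49 2-step routes that fits.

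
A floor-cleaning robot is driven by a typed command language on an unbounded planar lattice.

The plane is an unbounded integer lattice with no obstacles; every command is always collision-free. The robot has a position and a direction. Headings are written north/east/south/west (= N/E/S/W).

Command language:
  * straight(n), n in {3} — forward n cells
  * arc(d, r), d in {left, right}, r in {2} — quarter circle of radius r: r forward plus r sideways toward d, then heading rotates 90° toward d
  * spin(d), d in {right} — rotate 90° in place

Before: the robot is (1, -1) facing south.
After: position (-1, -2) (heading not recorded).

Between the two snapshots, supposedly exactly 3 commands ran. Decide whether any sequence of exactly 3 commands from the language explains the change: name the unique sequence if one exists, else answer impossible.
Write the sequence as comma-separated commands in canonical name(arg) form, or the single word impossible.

key: running arc(right, 2) before straight(3) would end elsewhere — order is forced
from: (1, -1) facing south
1. straight(3) → (1, -4) facing south
2. spin(right) → (1, -4) facing west
3. arc(right, 2) → (-1, -2) facing north
all 64 alternatives checked — unique.

straight(3), spin(right), arc(right, 2)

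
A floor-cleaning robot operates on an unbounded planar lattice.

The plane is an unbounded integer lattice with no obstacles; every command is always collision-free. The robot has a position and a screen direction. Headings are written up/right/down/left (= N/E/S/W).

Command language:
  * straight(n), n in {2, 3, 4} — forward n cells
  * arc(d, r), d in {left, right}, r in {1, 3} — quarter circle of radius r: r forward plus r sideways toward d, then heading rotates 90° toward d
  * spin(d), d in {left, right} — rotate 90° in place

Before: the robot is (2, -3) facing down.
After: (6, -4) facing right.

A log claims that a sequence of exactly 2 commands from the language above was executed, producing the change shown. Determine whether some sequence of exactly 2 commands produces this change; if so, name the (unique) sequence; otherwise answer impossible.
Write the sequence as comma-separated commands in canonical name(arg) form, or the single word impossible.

arc(left, 1), straight(3)

key: cell and facing (now E) both changed — the 2 commands mix motion and turning
t0: (2, -3) facing down
1. arc(left, 1) → (3, -4) facing right
2. straight(3) → (6, -4) facing right
no rival 2-sequence matches.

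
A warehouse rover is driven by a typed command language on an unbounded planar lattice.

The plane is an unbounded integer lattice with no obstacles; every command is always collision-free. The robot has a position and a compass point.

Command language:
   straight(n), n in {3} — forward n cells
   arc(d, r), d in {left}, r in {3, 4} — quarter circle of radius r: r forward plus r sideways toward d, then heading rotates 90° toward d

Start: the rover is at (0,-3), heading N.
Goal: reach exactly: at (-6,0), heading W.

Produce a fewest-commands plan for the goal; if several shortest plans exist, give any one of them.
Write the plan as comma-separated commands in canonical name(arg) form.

initial: at (0,-3), heading N
[1] after arc(left, 3): at (-3,0), heading W
[2] after straight(3): at (-6,0), heading W
nothing shorter than 2 reaches the goal.

arc(left, 3), straight(3)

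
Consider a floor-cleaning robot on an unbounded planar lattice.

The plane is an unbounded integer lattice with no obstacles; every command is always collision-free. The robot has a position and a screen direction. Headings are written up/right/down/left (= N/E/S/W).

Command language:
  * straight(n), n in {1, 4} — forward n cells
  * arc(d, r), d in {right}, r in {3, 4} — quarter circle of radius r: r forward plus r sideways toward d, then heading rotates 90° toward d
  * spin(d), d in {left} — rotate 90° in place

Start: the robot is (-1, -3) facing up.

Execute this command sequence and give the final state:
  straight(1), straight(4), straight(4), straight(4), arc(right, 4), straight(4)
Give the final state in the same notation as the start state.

t0: (-1, -3) facing up
step 1 (straight(1)): (-1, -2) facing up
step 2 (straight(4)): (-1, 2) facing up
step 3 (straight(4)): (-1, 6) facing up
step 4 (straight(4)): (-1, 10) facing up
step 5 (arc(right, 4)): (3, 14) facing right
step 6 (straight(4)): (7, 14) facing right

(7, 14) facing right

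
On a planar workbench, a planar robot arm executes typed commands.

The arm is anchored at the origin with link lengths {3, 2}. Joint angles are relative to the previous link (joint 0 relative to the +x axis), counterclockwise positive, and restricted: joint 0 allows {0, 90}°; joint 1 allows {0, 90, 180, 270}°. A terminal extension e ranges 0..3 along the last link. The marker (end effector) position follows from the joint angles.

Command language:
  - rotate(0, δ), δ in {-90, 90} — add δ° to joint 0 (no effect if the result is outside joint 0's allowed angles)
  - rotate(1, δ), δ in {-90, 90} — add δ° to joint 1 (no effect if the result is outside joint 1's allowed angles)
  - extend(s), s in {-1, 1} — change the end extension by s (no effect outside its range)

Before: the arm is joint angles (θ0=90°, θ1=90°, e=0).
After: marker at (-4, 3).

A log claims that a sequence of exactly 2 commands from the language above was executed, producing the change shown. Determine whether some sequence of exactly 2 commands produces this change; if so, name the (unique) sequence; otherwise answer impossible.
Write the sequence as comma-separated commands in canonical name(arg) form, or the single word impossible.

extend(1), extend(1)

initial: joint angles (θ0=90°, θ1=90°, e=0)
t=1 extend(1) ⇒ joint angles (θ0=90°, θ1=90°, e=1)
t=2 extend(1) ⇒ joint angles (θ0=90°, θ1=90°, e=2)
uniquely the one of 36 2-step routes that fits.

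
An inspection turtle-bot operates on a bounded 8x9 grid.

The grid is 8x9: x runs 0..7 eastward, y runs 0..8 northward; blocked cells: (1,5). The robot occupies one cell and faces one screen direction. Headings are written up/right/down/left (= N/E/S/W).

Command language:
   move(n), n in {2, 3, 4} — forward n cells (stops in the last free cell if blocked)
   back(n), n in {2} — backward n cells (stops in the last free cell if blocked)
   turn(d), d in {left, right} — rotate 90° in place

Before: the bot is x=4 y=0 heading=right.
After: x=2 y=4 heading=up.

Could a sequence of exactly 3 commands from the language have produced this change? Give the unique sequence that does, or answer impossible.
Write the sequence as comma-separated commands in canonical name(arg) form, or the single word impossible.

key: order matters: swapping back(2) and move(4) lands elsewhere
t0: x=4 y=0 heading=right
1. back(2) → x=2 y=0 heading=right
2. turn(left) → x=2 y=0 heading=up
3. move(4) → x=2 y=4 heading=up
all 216 alternatives checked — unique.

back(2), turn(left), move(4)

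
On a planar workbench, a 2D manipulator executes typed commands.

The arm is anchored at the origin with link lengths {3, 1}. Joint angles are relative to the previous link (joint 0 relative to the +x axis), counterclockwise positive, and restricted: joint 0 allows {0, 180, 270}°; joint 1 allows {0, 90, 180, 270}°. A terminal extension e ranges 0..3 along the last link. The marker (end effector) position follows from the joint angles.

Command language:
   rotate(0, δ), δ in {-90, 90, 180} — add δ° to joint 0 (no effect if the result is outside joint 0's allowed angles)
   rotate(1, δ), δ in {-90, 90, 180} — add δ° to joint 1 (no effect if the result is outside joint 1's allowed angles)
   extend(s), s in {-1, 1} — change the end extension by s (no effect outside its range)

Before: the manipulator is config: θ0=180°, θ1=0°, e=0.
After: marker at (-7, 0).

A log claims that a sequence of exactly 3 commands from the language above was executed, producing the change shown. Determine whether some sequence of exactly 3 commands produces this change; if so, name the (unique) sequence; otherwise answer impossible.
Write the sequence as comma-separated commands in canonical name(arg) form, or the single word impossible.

from: config: θ0=180°, θ1=0°, e=0
[1] after extend(1): config: θ0=180°, θ1=0°, e=1
[2] after extend(1): config: θ0=180°, θ1=0°, e=2
[3] after extend(1): config: θ0=180°, θ1=0°, e=3
uniquely the one of 512 3-step routes that fits.

extend(1), extend(1), extend(1)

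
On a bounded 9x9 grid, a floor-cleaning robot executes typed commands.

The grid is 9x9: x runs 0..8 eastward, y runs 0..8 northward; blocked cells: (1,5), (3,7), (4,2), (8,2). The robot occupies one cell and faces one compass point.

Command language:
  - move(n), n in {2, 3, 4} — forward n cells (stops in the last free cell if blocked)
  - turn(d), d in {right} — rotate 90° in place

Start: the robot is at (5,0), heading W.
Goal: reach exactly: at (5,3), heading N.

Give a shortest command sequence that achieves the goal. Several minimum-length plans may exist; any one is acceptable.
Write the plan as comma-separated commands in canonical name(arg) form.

from: at (5,0), heading W
1. turn(right) → at (5,0), heading N
2. move(3) → at (5,3), heading N
nothing shorter than 2 reaches the goal.

turn(right), move(3)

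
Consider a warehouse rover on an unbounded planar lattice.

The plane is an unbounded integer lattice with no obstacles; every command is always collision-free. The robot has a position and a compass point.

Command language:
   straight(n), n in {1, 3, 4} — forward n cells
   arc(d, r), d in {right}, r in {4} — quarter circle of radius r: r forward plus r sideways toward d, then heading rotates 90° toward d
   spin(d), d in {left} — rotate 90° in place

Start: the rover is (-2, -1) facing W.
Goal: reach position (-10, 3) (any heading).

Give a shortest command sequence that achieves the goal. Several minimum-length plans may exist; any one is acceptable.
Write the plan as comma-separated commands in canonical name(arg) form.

straight(4), arc(right, 4)

t0: (-2, -1) facing W
t=1 straight(4) ⇒ (-6, -1) facing W
t=2 arc(right, 4) ⇒ (-10, 3) facing N
no 1-step plan works, so 2 is optimal.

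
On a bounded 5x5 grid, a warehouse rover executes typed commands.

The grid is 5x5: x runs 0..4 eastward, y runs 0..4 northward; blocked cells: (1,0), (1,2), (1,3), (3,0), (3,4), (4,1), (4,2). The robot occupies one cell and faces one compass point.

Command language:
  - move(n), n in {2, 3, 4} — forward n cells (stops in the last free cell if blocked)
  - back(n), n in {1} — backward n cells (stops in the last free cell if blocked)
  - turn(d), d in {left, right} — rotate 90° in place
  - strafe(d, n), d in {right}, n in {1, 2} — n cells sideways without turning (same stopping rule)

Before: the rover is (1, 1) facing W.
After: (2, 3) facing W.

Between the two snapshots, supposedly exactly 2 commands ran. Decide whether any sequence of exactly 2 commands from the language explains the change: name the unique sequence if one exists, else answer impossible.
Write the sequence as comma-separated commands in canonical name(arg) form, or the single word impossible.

key: running strafe(right, 2) before back(1) would end elsewhere — order is forced
initial: (1, 1) facing W
t=1 back(1) ⇒ (2, 1) facing W
t=2 strafe(right, 2) ⇒ (2, 3) facing W
all 64 alternatives checked — unique.

back(1), strafe(right, 2)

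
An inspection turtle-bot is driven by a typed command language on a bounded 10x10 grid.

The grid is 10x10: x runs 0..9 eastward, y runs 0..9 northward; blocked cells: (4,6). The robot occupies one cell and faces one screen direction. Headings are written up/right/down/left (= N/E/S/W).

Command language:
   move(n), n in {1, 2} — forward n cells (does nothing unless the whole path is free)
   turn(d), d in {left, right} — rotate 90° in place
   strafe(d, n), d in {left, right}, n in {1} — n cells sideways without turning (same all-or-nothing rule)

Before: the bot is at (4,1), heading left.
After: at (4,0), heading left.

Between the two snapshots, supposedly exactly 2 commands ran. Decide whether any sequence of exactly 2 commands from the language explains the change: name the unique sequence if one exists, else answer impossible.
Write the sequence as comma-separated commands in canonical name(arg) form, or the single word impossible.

strafe(left, 1), strafe(left, 1)

key: heading stays W — no command in the sequence turns
initial: at (4,1), heading left
[1] after strafe(left, 1): at (4,0), heading left
[2] after strafe(left, 1): at (4,0), heading left
no rival 2-sequence matches.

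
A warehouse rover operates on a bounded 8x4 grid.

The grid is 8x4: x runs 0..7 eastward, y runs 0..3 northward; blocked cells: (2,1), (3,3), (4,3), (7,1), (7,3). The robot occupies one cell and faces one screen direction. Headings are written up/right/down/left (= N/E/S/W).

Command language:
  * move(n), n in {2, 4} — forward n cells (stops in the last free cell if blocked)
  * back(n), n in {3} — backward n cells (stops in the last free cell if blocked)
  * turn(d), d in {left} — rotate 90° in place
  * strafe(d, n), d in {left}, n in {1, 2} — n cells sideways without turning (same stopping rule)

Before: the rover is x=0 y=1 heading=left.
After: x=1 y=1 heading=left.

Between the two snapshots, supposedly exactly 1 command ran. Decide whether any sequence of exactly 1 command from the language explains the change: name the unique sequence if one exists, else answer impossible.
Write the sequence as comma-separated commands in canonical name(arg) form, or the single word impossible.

back(3)

key: still facing W — the one step turns nothing
t0: x=0 y=1 heading=left
1. back(3) → x=1 y=1 heading=left
all 6 alternatives checked — unique.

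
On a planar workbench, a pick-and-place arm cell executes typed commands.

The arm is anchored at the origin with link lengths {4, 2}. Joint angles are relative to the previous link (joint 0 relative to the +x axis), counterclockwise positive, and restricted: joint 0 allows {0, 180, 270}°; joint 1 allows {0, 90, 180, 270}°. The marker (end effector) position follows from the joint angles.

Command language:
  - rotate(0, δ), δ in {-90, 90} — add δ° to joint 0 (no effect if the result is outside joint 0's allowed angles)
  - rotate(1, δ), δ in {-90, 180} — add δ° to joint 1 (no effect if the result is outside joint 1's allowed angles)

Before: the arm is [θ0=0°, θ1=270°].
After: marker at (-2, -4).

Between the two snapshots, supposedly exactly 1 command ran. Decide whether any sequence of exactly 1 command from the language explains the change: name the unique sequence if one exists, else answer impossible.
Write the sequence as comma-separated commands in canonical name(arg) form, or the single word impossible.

rotate(0, -90)

initial: [θ0=0°, θ1=270°]
t=1 rotate(0, -90) ⇒ [θ0=270°, θ1=270°]
no rival 1-sequence matches.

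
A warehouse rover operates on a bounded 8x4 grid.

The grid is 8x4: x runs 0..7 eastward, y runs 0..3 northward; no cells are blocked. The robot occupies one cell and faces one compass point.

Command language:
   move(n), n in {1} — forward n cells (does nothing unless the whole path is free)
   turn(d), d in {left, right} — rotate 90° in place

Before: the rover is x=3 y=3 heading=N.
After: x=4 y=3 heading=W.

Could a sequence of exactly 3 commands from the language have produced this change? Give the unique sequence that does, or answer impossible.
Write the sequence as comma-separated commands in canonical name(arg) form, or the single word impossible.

impossible

no 3-step route produces this change.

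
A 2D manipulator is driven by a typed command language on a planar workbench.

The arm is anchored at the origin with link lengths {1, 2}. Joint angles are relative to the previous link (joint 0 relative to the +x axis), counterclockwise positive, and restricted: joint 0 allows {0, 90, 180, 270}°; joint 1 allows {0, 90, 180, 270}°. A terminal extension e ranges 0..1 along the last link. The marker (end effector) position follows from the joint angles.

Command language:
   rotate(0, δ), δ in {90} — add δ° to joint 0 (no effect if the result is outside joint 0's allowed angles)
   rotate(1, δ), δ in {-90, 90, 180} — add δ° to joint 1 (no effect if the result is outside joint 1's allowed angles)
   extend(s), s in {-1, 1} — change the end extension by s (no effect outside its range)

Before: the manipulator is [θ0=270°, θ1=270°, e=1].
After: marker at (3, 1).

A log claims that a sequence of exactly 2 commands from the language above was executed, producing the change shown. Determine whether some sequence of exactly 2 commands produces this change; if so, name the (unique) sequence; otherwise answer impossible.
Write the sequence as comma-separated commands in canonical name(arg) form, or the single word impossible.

start: [θ0=270°, θ1=270°, e=1]
1. rotate(0, 90) → [θ0=0°, θ1=270°, e=1]
2. rotate(0, 90) → [θ0=90°, θ1=270°, e=1]
no other 2-command option fits: unique.

rotate(0, 90), rotate(0, 90)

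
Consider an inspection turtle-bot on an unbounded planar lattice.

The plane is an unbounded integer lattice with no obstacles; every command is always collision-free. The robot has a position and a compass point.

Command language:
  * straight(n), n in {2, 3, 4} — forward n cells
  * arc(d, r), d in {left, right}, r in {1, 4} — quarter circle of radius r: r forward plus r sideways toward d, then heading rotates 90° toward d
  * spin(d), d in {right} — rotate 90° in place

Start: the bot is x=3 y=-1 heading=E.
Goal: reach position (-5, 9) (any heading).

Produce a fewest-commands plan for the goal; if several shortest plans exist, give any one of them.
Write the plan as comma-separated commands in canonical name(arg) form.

start: x=3 y=-1 heading=E
[1] after arc(left, 1): x=4 y=0 heading=N
[2] after arc(left, 4): x=0 y=4 heading=W
[3] after arc(right, 1): x=-1 y=5 heading=N
[4] after arc(left, 4): x=-5 y=9 heading=W
nothing shorter than 4 reaches the goal.

arc(left, 1), arc(left, 4), arc(right, 1), arc(left, 4)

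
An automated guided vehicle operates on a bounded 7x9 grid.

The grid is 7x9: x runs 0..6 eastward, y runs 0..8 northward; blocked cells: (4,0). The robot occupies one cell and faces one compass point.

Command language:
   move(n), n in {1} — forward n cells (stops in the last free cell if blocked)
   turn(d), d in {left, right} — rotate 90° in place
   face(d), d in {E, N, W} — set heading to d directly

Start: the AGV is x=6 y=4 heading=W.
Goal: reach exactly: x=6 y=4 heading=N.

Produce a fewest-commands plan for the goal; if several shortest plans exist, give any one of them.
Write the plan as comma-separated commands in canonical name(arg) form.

face(N)

initial: x=6 y=4 heading=W
1. face(N) → x=6 y=4 heading=N
shorter routes all fall short; 1 is best.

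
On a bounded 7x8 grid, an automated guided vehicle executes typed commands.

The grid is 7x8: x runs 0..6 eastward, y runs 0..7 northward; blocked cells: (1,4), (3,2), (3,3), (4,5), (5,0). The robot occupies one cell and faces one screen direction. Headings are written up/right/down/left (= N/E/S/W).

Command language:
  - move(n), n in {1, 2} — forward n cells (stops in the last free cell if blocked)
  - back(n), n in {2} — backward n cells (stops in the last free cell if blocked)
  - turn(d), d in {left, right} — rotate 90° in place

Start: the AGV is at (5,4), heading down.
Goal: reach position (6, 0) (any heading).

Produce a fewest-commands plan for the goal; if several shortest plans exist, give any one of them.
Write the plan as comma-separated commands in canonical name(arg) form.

turn(right), back(2), turn(right), back(2), back(2)

from: at (5,4), heading down
[1] after turn(right): at (5,4), heading left
[2] after back(2): at (6,4), heading left
[3] after turn(right): at (6,4), heading up
[4] after back(2): at (6,2), heading up
[5] after back(2): at (6,0), heading up
nothing shorter than 5 reaches the goal.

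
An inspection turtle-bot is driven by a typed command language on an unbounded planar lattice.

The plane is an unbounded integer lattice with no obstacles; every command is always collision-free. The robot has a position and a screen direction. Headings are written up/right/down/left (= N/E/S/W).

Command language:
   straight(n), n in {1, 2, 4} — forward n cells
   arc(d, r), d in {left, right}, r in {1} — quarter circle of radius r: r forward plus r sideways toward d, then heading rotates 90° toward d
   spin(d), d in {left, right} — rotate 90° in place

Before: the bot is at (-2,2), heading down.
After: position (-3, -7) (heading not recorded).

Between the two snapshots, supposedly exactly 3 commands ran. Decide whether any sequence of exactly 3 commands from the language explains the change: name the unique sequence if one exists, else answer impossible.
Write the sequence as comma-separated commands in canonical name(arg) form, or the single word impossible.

key: order matters: swapping straight(4) and arc(right, 1) lands elsewhere
t0: at (-2,2), heading down
1. straight(4) → at (-2,-2), heading down
2. straight(4) → at (-2,-6), heading down
3. arc(right, 1) → at (-3,-7), heading left
no other 3-command option fits: unique.

straight(4), straight(4), arc(right, 1)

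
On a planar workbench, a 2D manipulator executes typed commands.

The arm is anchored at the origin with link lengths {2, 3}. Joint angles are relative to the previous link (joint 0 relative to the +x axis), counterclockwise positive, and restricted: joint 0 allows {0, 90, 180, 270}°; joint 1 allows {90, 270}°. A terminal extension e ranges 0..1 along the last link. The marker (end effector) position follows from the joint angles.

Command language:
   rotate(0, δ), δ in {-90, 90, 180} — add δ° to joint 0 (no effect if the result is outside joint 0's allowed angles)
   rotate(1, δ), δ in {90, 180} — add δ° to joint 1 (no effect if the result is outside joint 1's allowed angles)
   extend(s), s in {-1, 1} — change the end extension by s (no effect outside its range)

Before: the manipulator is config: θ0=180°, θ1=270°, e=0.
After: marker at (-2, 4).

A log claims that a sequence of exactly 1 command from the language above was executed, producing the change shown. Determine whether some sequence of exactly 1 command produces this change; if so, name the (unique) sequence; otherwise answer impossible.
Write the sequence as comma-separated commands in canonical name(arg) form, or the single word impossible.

begin: config: θ0=180°, θ1=270°, e=0
1. extend(1) → config: θ0=180°, θ1=270°, e=1
uniquely the one of 7 1-step routes that fits.

extend(1)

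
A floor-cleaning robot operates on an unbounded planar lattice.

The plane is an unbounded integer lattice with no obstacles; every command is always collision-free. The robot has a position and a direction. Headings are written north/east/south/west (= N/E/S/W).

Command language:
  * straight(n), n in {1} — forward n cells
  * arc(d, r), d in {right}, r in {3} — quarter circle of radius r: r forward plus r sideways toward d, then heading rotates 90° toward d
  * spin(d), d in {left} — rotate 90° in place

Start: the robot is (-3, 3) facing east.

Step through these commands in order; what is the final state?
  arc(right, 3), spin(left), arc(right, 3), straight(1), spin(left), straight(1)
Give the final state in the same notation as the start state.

t0: (-3, 3) facing east
t=1 arc(right, 3) ⇒ (0, 0) facing south
t=2 spin(left) ⇒ (0, 0) facing east
t=3 arc(right, 3) ⇒ (3, -3) facing south
t=4 straight(1) ⇒ (3, -4) facing south
t=5 spin(left) ⇒ (3, -4) facing east
t=6 straight(1) ⇒ (4, -4) facing east

(4, -4) facing east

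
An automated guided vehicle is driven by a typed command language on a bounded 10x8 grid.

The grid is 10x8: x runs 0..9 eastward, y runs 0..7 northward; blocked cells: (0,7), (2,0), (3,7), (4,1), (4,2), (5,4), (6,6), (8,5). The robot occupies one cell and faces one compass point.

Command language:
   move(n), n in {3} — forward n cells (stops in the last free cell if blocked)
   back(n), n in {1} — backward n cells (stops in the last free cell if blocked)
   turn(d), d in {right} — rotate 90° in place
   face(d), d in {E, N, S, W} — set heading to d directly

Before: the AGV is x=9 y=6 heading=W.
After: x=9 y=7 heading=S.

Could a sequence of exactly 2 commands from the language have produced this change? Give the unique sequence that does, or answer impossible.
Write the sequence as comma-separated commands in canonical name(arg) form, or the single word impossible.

face(S), back(1)

key: running back(1) before face(S) would end elsewhere — order is forced
from: x=9 y=6 heading=W
t=1 face(S) ⇒ x=9 y=6 heading=S
t=2 back(1) ⇒ x=9 y=7 heading=S
all 49 alternatives checked — unique.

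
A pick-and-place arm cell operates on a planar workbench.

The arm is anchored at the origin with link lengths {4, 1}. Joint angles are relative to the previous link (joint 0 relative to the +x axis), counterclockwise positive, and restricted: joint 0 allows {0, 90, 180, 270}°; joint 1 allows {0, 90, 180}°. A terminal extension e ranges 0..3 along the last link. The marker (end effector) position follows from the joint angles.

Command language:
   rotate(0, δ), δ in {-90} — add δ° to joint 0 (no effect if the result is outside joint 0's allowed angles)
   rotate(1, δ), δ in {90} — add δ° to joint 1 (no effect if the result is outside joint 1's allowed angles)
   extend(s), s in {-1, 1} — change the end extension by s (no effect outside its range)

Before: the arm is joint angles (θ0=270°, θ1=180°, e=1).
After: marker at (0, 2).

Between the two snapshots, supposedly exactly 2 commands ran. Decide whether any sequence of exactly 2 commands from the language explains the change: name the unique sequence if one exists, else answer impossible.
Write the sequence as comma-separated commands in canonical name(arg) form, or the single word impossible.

rotate(0, -90), rotate(0, -90)

from: joint angles (θ0=270°, θ1=180°, e=1)
1. rotate(0, -90) → joint angles (θ0=180°, θ1=180°, e=1)
2. rotate(0, -90) → joint angles (θ0=90°, θ1=180°, e=1)
all 16 alternatives checked — unique.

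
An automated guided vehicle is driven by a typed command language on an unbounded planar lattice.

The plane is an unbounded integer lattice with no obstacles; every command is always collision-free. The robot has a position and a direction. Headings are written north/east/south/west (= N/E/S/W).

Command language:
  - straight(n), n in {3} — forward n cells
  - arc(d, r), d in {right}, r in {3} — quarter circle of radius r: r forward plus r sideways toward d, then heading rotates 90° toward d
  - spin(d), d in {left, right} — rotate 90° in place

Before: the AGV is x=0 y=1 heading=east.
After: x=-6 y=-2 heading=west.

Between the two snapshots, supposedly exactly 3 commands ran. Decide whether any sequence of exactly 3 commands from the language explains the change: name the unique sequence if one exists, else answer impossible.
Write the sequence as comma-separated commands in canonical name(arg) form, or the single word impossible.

key: running straight(3) before spin(right) would end elsewhere — order is forced
t0: x=0 y=1 heading=east
step 1 (spin(right)): x=0 y=1 heading=south
step 2 (arc(right, 3)): x=-3 y=-2 heading=west
step 3 (straight(3)): x=-6 y=-2 heading=west
uniquely the one of 64 3-step routes that fits.

spin(right), arc(right, 3), straight(3)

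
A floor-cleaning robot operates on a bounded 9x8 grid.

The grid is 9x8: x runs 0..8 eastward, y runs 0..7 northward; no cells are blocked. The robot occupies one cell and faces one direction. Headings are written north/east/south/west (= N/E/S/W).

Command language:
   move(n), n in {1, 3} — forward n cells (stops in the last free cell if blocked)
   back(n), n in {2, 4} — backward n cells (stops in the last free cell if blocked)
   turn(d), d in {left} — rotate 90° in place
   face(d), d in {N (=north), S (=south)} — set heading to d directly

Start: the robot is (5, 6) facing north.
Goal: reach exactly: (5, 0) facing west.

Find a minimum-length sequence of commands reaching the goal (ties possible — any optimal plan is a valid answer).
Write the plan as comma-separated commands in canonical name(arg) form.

back(4), back(4), turn(left)

start: (5, 6) facing north
t=1 back(4) ⇒ (5, 2) facing north
t=2 back(4) ⇒ (5, 0) facing north
t=3 turn(left) ⇒ (5, 0) facing west
nothing shorter than 3 reaches the goal.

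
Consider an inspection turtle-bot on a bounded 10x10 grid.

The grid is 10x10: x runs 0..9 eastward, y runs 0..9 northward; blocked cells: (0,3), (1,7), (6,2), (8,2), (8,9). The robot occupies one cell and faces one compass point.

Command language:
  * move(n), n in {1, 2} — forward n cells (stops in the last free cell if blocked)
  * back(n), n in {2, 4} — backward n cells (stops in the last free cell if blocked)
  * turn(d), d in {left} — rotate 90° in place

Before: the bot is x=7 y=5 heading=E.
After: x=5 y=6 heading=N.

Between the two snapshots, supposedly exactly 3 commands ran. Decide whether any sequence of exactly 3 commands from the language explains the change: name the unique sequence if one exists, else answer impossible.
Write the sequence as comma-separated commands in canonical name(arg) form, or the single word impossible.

key: order matters: swapping back(2) and move(1) lands elsewhere
t0: x=7 y=5 heading=E
[1] after back(2): x=5 y=5 heading=E
[2] after turn(left): x=5 y=5 heading=N
[3] after move(1): x=5 y=6 heading=N
no other 3-command option fits: unique.

back(2), turn(left), move(1)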